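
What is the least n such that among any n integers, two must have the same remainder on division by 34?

Use the pigeonhole principle on residue classes: two integers differ by a multiple of 34 exactly when they share a remainder mod 34.
There are 34 residue classes mod 34, so 34 integers can all lie in distinct classes.
One more integer must repeat a residue, giving a difference divisible by 34. So n = 34 + 1 = 35.

35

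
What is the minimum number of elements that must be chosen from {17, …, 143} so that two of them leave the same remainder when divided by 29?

Group the integers by remainder mod 29; there are 29 residue classes, each nonempty in this range.
Choosing one from each class (29 integers) avoids any shared remainder.
One more choice must repeat a class, so two differ by a multiple of 29. Hence 29 + 1 = 30.

30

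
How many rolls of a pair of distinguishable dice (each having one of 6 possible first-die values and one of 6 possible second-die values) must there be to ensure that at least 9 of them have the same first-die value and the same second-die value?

289

There are 6 × 6 = 36 (first-die value, second-die value) combinations acting as pigeonholes.
With 36 × 8 = 288 rolls of a pair of distinguishable dice we could place exactly 8 in each, with no (first-die value, second-die value) pair reaching 9.
One more forces some (first-die value, second-die value) pair to hold 9, so 288 + 1 = 289.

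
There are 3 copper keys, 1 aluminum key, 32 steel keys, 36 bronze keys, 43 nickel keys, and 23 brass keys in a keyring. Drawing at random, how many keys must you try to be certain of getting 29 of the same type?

In the worst case we take at most 28 of each type, but all 3 copper, all 1 aluminum, and all 23 brass (fewer than 28), giving 3 + 1 + 28 + 28 + 28 + 23 = 111.
One more key then forces some type to 29, so 111 + 1 = 112.

112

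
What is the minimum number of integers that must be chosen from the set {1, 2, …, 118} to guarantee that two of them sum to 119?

Partition {1, …, 118} into 59 pairs: {1,118}, {2,117}, …, {59,60}.
Choosing 59 integers — say the integers 1 through 59 — takes one from each pair and avoids the property.
Choosing 60 forces two into the same pair by pigeonhole, and those sum to 119. So 60.

60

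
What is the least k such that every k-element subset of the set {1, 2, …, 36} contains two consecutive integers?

19

Partition {1, …, 36} into 18 pairs: {1,2}, {3,4}, …, {35,36}.
Choosing 18 integers — say the 18 even numbers 2, 4, …, 36 — takes one from each pair and avoids the property.
Choosing 19 forces two into the same pair by pigeonhole, and those are consecutive. So 19.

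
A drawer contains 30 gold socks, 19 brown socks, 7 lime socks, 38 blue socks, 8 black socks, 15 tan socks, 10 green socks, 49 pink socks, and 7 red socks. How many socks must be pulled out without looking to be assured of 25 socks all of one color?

In the worst case we take at most 24 of each color, but all 19 brown, all 7 lime, all 8 black, all 15 tan, all 10 green, and all 7 red (fewer than 24), giving 24 + 19 + 7 + 24 + 8 + 15 + 10 + 24 + 7 = 138.
One more sock then forces some color to 25, so 138 + 1 = 139.

139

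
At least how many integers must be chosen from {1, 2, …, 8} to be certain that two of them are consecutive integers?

5

Partition {1, …, 8} into 4 pairs: {1,2}, {3,4}, …, {7,8}.
Choosing 4 integers — say the 4 even numbers 2, 4, …, 8 — takes one from each pair and avoids the property.
Choosing 5 forces two into the same pair by pigeonhole, and those are consecutive. So 5.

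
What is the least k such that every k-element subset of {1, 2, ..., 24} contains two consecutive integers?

Partition {1, …, 24} into 12 pairs: {1,2}, {3,4}, …, {23,24}.
Choosing 12 integers — say the 12 even numbers 2, 4, …, 24 — takes one from each pair and avoids the property.
Choosing 13 forces two into the same pair by pigeonhole, and those are consecutive. So 13.

13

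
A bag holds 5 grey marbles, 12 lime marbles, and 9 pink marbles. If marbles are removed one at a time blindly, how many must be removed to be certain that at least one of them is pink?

The worst case draws every non-pink marble first: 5 + 12 = 17.
The next draw is then forced to be pink, giving 17 + 1 = 18.

18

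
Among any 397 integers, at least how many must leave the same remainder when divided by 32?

If each of the 32 residue classes modulo 32 held at most 12, the total would be at most 32 × 12 = 384 < 397, a contradiction.
So at least one holds ⌈397/32⌉ = 13.

13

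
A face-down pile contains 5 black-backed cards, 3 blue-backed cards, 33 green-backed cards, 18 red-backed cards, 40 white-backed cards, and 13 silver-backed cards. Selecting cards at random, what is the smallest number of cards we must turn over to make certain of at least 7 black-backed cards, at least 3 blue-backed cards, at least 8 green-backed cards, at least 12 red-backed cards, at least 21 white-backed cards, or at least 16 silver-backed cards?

59

Each of the 6 back colors has its own threshold; avoid all of them simultaneously.
The worst case stops just short of every target: all 5 black-backed, 2 blue-backed, 7 green-backed, 11 red-backed, 20 white-backed, all 13 silver-backed — 5 + 2 + 7 + 11 + 20 + 13 = 58 cards.
One more card must push some back color to its target, so 58 + 1 = 59.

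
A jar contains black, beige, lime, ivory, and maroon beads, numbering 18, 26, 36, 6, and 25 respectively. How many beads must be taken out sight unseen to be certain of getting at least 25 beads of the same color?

Treat the 5 colors as pigeonholes.
In the worst case we take at most 24 of each color, but all 18 black and all 6 ivory (fewer than 24), giving 18 + 24 + 24 + 6 + 24 = 96.
One more bead then forces some color to 25, so 96 + 1 = 97.

97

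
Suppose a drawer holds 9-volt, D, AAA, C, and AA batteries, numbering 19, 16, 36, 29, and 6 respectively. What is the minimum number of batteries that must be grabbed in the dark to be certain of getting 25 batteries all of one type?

90

In the worst case we take at most 24 of each type, but all 19 9-volt, all 16 D, and all 6 AA (fewer than 24), giving 19 + 16 + 24 + 24 + 6 = 89.
One more battery then forces some type to 25, so 89 + 1 = 90.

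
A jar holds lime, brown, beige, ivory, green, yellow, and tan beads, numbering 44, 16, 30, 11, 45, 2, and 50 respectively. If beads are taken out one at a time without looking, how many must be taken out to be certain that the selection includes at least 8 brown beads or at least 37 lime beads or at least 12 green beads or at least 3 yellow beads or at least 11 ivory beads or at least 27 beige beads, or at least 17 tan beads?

109

Each of the 7 colors has its own threshold; avoid all of them simultaneously.
The worst case stops just short of every target: 36 lime, 7 brown, 26 beige, 10 ivory, 11 green, 2 yellow, 16 tan — 36 + 7 + 26 + 10 + 11 + 2 + 16 = 108 beads.
One more bead must push some color to its target, so 108 + 1 = 109.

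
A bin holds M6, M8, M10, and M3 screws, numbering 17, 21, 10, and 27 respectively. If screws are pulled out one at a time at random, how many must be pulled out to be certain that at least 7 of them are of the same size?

25

Treat the 4 sizes as pigeonholes.
The worst case takes 6 screws of each size without reaching 7 of any: 4 × 6 = 24.
The next screw must bring some size to 7, so 24 + 1 = 25.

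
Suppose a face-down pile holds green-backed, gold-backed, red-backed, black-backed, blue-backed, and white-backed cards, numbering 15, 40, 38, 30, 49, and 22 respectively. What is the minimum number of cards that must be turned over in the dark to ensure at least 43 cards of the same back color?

In the worst case we take at most 42 of each back color, but all 15 green-backed, all 40 gold-backed, all 38 red-backed, all 30 black-backed, and all 22 white-backed (fewer than 42), giving 15 + 40 + 38 + 30 + 42 + 22 = 187.
One more card then forces some back color to 43, so 187 + 1 = 188.

188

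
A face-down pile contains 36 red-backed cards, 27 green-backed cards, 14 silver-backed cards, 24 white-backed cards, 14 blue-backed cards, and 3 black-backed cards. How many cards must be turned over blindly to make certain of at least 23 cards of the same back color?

98

Treat the 6 back colors as pigeonholes.
In the worst case we take at most 22 of each back color, but all 14 silver-backed, all 14 blue-backed, and all 3 black-backed (fewer than 22), giving 22 + 22 + 14 + 22 + 14 + 3 = 97.
One more card then forces some back color to 23, so 97 + 1 = 98.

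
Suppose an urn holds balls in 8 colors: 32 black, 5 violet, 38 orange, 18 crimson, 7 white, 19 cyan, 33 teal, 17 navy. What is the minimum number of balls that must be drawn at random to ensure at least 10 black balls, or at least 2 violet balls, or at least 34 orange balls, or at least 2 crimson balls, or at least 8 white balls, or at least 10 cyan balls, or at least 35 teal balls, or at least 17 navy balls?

110

Each of the 8 colors has its own threshold; avoid all of them simultaneously.
The worst case stops just short of every target: 9 black, 1 violet, 33 orange, 1 crimson, 7 white, 9 cyan, all 33 teal, 16 navy — 9 + 1 + 33 + 1 + 7 + 9 + 33 + 16 = 109 balls.
One more ball must push some color to its target, so 109 + 1 = 110.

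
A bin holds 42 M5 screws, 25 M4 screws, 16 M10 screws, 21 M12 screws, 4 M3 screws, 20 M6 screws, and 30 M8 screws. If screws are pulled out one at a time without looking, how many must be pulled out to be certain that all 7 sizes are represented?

The hardest size to obtain is M3: we could draw every other screw first — 158 − 4 = 154 screws — without a single M3 one.
The next draw must be M3, so 154 + 1 = 155.

155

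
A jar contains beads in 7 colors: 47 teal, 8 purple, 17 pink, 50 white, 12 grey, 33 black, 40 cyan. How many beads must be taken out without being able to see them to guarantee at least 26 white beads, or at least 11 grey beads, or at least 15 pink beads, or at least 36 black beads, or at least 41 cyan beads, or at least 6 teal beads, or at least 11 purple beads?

The worst case stops just short of every target: 5 teal, all 8 purple, 14 pink, 25 white, 10 grey, all 33 black, 40 cyan — 5 + 8 + 14 + 25 + 10 + 33 + 40 = 135 beads.
One more bead must push some color to its target, so 135 + 1 = 136.

136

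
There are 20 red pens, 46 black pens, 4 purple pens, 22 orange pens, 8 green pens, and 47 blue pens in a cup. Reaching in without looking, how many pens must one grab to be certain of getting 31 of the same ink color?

Treat the 6 ink colors as pigeonholes.
In the worst case we take at most 30 of each ink color, but all 20 red, all 4 purple, all 22 orange, and all 8 green (fewer than 30), giving 20 + 30 + 4 + 22 + 8 + 30 = 114.
One more pen then forces some ink color to 31, so 114 + 1 = 115.

115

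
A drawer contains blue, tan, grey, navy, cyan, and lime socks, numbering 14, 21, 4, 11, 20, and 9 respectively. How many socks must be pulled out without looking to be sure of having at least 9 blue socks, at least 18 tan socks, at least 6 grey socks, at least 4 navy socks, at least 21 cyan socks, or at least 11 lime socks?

The worst case stops just short of every target: 8 blue, 17 tan, all 4 grey, 3 navy, 20 cyan, all 9 lime — 8 + 17 + 4 + 3 + 20 + 9 = 61 socks.
One more sock must push some color to its target, so 61 + 1 = 62.

62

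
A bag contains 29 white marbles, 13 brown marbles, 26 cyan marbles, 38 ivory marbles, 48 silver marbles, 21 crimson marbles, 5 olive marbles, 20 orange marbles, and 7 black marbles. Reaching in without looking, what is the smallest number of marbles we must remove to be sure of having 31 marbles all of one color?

In the worst case we take at most 30 of each color, but all 29 white, all 13 brown, all 26 cyan, all 21 crimson, all 5 olive, all 20 orange, and all 7 black (fewer than 30), giving 29 + 13 + 26 + 30 + 30 + 21 + 5 + 20 + 7 = 181.
One more marble then forces some color to 31, so 181 + 1 = 182.

182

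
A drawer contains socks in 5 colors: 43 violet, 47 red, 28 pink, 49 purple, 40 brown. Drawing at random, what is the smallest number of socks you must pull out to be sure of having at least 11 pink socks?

190

The worst case draws every non-pink sock first: 43 + 47 + 49 + 40 = 179.
The next 11 draws are then forced to be pink, giving 179 + 11 = 190.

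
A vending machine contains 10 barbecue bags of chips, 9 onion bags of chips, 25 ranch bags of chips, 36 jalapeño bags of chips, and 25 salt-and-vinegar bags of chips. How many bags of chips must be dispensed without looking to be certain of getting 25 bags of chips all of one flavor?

In the worst case we take at most 24 of each flavor, but all 10 barbecue and all 9 onion (fewer than 24), giving 10 + 9 + 24 + 24 + 24 = 91.
One more bag of chips then forces some flavor to 25, so 91 + 1 = 92.

92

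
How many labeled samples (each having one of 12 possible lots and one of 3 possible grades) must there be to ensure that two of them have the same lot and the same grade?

37

There are 12 × 3 = 36 (lot, grade) combinations acting as pigeonholes.
With 36 labeled samples we could place one in each, avoiding any repeat.
One more forces some (lot, grade) pair to hold 2, so 36 + 1 = 37.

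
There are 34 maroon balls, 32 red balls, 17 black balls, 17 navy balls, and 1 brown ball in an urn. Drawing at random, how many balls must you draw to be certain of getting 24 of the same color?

Treat the 5 colors as pigeonholes.
In the worst case we take at most 23 of each color, but all 17 black, all 17 navy, and all 1 brown (fewer than 23), giving 23 + 23 + 17 + 17 + 1 = 81.
One more ball then forces some color to 24, so 81 + 1 = 82.

82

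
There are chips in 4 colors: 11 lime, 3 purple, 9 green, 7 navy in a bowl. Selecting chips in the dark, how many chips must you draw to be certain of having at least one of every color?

28

The hardest color to obtain is purple: we could draw every other chip first — 30 − 3 = 27 chips — without a single purple one.
The next draw must be purple, so 27 + 1 = 28.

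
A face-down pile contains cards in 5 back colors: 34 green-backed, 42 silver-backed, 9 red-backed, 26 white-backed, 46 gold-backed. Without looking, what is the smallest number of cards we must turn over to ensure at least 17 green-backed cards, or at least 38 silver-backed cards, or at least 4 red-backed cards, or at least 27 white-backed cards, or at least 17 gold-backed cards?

99

The worst case stops just short of every target: 16 green-backed, 37 silver-backed, 3 red-backed, 26 white-backed, 16 gold-backed — 16 + 37 + 3 + 26 + 16 = 98 cards.
One more card must push some back color to its target, so 98 + 1 = 99.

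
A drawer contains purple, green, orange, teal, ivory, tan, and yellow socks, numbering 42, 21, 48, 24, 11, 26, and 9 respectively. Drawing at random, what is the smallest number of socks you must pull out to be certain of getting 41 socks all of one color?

172

In the worst case we take at most 40 of each color, but all 21 green, all 24 teal, all 11 ivory, all 26 tan, and all 9 yellow (fewer than 40), giving 40 + 21 + 40 + 24 + 11 + 26 + 9 = 171.
One more sock then forces some color to 41, so 171 + 1 = 172.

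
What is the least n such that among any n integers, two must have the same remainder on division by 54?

Use the pigeonhole principle on residue classes: two integers differ by a multiple of 54 exactly when they share a remainder mod 54.
There are 54 residue classes mod 54, so 54 integers can all lie in distinct classes.
One more integer must repeat a residue, giving a difference divisible by 54. So n = 54 + 1 = 55.

55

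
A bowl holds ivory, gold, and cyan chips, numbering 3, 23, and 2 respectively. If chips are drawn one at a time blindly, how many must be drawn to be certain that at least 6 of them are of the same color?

11

In the worst case we take at most 5 of each color, but all 3 ivory and all 2 cyan (fewer than 5), giving 3 + 5 + 2 = 10.
One more chip then forces some color to 6, so 10 + 1 = 11.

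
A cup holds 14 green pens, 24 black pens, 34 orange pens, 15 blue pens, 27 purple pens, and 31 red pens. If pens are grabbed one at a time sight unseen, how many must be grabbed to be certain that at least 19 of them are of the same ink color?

102

Treat the 6 ink colors as pigeonholes.
In the worst case we take at most 18 of each ink color, but all 14 green and all 15 blue (fewer than 18), giving 14 + 18 + 18 + 15 + 18 + 18 = 101.
One more pen then forces some ink color to 19, so 101 + 1 = 102.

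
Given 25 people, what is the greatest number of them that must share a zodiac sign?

3

There are 12 zodiac signs, which serve as the pigeonholes.
If each of the 12 zodiac signs held at most 2, the total would be at most 12 × 2 = 24 < 25, a contradiction.
So at least one holds ⌈25/12⌉ = 3.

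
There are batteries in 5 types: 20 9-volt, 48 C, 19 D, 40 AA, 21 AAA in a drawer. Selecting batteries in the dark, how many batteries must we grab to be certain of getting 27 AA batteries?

The worst case draws every non-AA battery first: 20 + 48 + 19 + 21 = 108.
The next 27 draws are then forced to be AA, giving 108 + 27 = 135.

135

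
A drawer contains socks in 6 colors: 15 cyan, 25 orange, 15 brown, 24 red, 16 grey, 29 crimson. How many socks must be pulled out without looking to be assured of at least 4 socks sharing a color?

19

Treat the 6 colors as pigeonholes.
The worst case takes 3 socks of each color without reaching 4 of any: 6 × 3 = 18.
The next sock must bring some color to 4, so 18 + 1 = 19.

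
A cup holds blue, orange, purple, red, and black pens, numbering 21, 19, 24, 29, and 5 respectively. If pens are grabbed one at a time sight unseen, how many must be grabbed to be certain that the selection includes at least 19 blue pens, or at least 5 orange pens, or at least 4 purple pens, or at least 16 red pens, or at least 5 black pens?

45

Each of the 5 ink colors has its own threshold; avoid all of them simultaneously.
The worst case stops just short of every target: 18 blue, 4 orange, 3 purple, 15 red, 4 black — 18 + 4 + 3 + 15 + 4 = 44 pens.
One more pen must push some ink color to its target, so 44 + 1 = 45.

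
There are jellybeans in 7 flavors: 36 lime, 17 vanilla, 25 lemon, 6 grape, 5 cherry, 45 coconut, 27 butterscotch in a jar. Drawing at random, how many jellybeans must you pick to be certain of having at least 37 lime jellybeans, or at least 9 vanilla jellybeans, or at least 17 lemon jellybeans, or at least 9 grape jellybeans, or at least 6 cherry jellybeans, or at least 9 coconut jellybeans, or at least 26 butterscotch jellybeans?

The worst case stops just short of every target: 36 lime, 8 vanilla, 16 lemon, all 6 grape, 5 cherry, 8 coconut, 25 butterscotch — 36 + 8 + 16 + 6 + 5 + 8 + 25 = 104 jellybeans.
One more jellybean must push some flavor to its target, so 104 + 1 = 105.

105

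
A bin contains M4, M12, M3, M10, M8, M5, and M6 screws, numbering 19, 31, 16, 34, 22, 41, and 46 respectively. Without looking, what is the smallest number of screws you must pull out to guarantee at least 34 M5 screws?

202

To avoid M5 screws as long as possible, exhaust the other 6 sizes first.
The worst case draws every non-M5 screw first: 19 + 31 + 16 + 34 + 22 + 46 = 168.
The next 34 draws are then forced to be M5, giving 168 + 34 = 202.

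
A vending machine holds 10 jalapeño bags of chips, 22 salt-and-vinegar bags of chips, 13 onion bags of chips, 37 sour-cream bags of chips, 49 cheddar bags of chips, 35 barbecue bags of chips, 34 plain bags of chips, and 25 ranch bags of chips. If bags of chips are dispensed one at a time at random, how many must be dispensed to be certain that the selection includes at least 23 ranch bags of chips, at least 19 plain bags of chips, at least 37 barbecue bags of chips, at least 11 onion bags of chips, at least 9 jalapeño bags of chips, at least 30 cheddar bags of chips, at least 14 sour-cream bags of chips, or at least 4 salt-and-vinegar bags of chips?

Each of the 8 flavors has its own threshold; avoid all of them simultaneously.
The worst case stops just short of every target: 8 jalapeño, 3 salt-and-vinegar, 10 onion, 13 sour-cream, 29 cheddar, all 35 barbecue, 18 plain, 22 ranch — 8 + 3 + 10 + 13 + 29 + 35 + 18 + 22 = 138 bags of chips.
One more bag of chips must push some flavor to its target, so 138 + 1 = 139.

139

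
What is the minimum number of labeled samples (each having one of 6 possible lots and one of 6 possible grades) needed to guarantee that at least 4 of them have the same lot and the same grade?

There are 6 × 6 = 36 (lot, grade) combinations acting as pigeonholes.
With 36 × 3 = 108 labeled samples we could place exactly 3 in each, with no (lot, grade) pair reaching 4.
One more forces some (lot, grade) pair to hold 4, so 108 + 1 = 109.

109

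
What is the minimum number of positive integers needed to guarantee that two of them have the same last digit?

11

There are 10 possible last digits acting as pigeonholes.
With 10 positive integers we could place one in each, avoiding any repeat.
One more forces some class to hold 2, so 10 + 1 = 11.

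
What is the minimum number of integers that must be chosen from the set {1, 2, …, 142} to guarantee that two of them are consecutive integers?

Partition {1, …, 142} into 71 pairs: {1,2}, {3,4}, …, {141,142}.
Choosing 71 integers — say the 71 even numbers 2, 4, …, 142 — takes one from each pair and avoids the property.
Choosing 72 forces two into the same pair by pigeonhole, and those are consecutive. So 72.

72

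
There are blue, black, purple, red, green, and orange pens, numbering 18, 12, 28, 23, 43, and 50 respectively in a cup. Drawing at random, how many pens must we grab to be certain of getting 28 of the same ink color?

In the worst case we take at most 27 of each ink color, but all 18 blue, all 12 black, and all 23 red (fewer than 27), giving 18 + 12 + 27 + 23 + 27 + 27 = 134.
One more pen then forces some ink color to 28, so 134 + 1 = 135.

135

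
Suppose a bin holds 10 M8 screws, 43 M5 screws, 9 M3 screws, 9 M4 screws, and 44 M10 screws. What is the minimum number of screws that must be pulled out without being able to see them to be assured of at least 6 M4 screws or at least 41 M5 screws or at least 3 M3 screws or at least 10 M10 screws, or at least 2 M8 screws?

58

Each of the 5 sizes has its own threshold; avoid all of them simultaneously.
The worst case stops just short of every target: 1 M8, 40 M5, 2 M3, 5 M4, 9 M10 — 1 + 40 + 2 + 5 + 9 = 57 screws.
One more screw must push some size to its target, so 57 + 1 = 58.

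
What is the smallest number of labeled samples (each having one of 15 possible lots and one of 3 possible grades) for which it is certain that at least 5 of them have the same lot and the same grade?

181

There are 15 × 3 = 45 (lot, grade) combinations acting as pigeonholes.
With 45 × 4 = 180 labeled samples we could place exactly 4 in each, with no (lot, grade) pair reaching 5.
One more forces some (lot, grade) pair to hold 5, so 180 + 1 = 181.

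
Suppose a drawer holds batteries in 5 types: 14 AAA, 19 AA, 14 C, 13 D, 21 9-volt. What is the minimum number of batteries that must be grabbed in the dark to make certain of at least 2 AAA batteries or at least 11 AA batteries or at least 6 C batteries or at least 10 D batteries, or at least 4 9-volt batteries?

29

Each of the 5 types has its own threshold; avoid all of them simultaneously.
The worst case stops just short of every target: 1 AAA, 10 AA, 5 C, 9 D, 3 9-volt — 1 + 10 + 5 + 9 + 3 = 28 batteries.
One more battery must push some type to its target, so 28 + 1 = 29.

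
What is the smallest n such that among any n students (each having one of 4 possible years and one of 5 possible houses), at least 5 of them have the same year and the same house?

81

There are 4 × 5 = 20 (year, house) combinations acting as pigeonholes.
With 20 × 4 = 80 students we could place exactly 4 in each, with no (year, house) pair reaching 5.
One more forces some (year, house) pair to hold 5, so 80 + 1 = 81.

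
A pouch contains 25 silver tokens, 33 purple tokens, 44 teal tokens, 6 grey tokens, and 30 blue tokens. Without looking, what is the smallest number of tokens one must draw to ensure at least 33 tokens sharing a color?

126

Treat the 5 colors as pigeonholes.
In the worst case we take at most 32 of each color, but all 25 silver, all 6 grey, and all 30 blue (fewer than 32), giving 25 + 32 + 32 + 6 + 30 = 125.
One more token then forces some color to 33, so 125 + 1 = 126.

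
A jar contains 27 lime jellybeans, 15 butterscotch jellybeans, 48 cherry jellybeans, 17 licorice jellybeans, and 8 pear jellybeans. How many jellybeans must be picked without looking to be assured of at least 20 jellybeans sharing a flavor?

In the worst case we take at most 19 of each flavor, but all 15 butterscotch, all 17 licorice, and all 8 pear (fewer than 19), giving 19 + 15 + 19 + 17 + 8 = 78.
One more jellybean then forces some flavor to 20, so 78 + 1 = 79.

79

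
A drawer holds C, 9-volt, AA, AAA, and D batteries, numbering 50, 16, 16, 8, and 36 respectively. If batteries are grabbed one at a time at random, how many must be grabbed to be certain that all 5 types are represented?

The hardest type to obtain is AAA: we could draw every other battery first — 126 − 8 = 118 batteries — without a single AAA one.
The next draw must be AAA, so 118 + 1 = 119.

119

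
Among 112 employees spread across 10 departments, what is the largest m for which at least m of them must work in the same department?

The 112 employees fall into 10 departments.
If each of the 10 departments held at most 11, the total would be at most 10 × 11 = 110 < 112, a contradiction.
So at least one holds ⌈112/10⌉ = 12.

12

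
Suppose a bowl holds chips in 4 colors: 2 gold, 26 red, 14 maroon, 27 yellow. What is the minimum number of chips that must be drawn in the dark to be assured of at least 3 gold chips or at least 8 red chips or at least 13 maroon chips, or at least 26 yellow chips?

The worst case stops just short of every target: 2 gold, 7 red, 12 maroon, 25 yellow — 2 + 7 + 12 + 25 = 46 chips.
One more chip must push some color to its target, so 46 + 1 = 47.

47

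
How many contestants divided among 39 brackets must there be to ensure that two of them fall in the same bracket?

40

There are 39 brackets acting as pigeonholes.
With 39 contestants we could place one in each, avoiding any repeat.
One more forces some class to hold 2, so 39 + 1 = 40.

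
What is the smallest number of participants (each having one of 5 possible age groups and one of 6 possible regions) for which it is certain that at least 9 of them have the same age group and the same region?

There are 5 × 6 = 30 (age group, region) combinations acting as pigeonholes.
With 30 × 8 = 240 participants we could place exactly 8 in each, with no (age group, region) pair reaching 9.
One more forces some (age group, region) pair to hold 9, so 240 + 1 = 241.

241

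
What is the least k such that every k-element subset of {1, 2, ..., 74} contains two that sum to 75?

Partition {1, …, 74} into 37 pairs: {1,74}, {2,73}, …, {37,38}.
Choosing 37 integers — say the integers 1 through 37 — takes one from each pair and avoids the property.
Choosing 38 forces two into the same pair by pigeonhole, and those sum to 75. So 38.

38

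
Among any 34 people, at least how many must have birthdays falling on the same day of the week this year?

5

If each of the 7 days of the week held at most 4, the total would be at most 7 × 4 = 28 < 34, a contradiction.
So at least one holds ⌈34/7⌉ = 5.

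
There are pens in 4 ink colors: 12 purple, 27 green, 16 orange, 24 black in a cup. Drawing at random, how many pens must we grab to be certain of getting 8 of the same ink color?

29

The worst case takes 7 pens of each ink color without reaching 8 of any: 4 × 7 = 28.
The next pen must bring some ink color to 8, so 28 + 1 = 29.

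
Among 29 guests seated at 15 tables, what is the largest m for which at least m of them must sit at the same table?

If each of the 15 tables held at most 1, the total would be at most 15 × 1 = 15 < 29, a contradiction.
So at least one holds ⌈29/15⌉ = 2.

2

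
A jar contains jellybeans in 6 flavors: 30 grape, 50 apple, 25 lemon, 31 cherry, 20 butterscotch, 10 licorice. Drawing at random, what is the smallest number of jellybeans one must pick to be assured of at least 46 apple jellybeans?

To avoid apple jellybeans as long as possible, exhaust the other 5 flavors first.
The worst case draws every non-apple jellybean first: 30 + 25 + 31 + 20 + 10 = 116.
The next 46 draws are then forced to be apple, giving 116 + 46 = 162.

162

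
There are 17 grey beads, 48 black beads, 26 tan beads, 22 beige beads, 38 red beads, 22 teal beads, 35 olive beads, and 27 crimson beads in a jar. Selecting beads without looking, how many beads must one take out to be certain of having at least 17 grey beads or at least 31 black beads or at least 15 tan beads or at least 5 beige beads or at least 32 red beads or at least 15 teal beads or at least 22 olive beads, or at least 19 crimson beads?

149

Each of the 8 colors has its own threshold; avoid all of them simultaneously.
The worst case stops just short of every target: 16 grey, 30 black, 14 tan, 4 beige, 31 red, 14 teal, 21 olive, 18 crimson — 16 + 30 + 14 + 4 + 31 + 14 + 21 + 18 = 148 beads.
One more bead must push some color to its target, so 148 + 1 = 149.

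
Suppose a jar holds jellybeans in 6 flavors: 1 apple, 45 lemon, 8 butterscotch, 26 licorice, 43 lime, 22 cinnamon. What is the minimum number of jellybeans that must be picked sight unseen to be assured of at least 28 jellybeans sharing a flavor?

112

In the worst case we take at most 27 of each flavor, but all 1 apple, all 8 butterscotch, all 26 licorice, and all 22 cinnamon (fewer than 27), giving 1 + 27 + 8 + 26 + 27 + 22 = 111.
One more jellybean then forces some flavor to 28, so 111 + 1 = 112.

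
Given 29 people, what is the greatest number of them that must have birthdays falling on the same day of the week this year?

There are 7 days of the week, which serve as the pigeonholes.
If each of the 7 days of the week held at most 4, the total would be at most 7 × 4 = 28 < 29, a contradiction.
So at least one holds ⌈29/7⌉ = 5.

5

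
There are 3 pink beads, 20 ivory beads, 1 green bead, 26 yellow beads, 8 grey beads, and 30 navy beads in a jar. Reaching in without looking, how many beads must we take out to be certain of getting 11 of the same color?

Treat the 6 colors as pigeonholes.
In the worst case we take at most 10 of each color, but all 3 pink, all 1 green, and all 8 grey (fewer than 10), giving 3 + 10 + 1 + 10 + 8 + 10 = 42.
One more bead then forces some color to 11, so 42 + 1 = 43.

43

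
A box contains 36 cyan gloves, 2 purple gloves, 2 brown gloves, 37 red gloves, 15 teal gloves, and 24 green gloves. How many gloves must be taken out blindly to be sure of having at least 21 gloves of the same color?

80

In the worst case we take at most 20 of each color, but all 2 purple, all 2 brown, and all 15 teal (fewer than 20), giving 20 + 2 + 2 + 20 + 15 + 20 = 79.
One more glove then forces some color to 21, so 79 + 1 = 80.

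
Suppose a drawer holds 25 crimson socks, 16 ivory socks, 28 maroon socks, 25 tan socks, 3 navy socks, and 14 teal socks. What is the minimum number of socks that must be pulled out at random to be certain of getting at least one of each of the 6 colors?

The hardest color to obtain is navy: we could draw every other sock first — 111 − 3 = 108 socks — without a single navy one.
The next draw must be navy, so 108 + 1 = 109.

109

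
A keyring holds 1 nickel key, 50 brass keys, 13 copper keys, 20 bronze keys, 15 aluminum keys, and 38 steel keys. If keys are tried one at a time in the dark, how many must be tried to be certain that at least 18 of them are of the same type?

81

Treat the 6 types as pigeonholes.
In the worst case we take at most 17 of each type, but all 1 nickel, all 13 copper, and all 15 aluminum (fewer than 17), giving 1 + 17 + 13 + 17 + 15 + 17 = 80.
One more key then forces some type to 18, so 80 + 1 = 81.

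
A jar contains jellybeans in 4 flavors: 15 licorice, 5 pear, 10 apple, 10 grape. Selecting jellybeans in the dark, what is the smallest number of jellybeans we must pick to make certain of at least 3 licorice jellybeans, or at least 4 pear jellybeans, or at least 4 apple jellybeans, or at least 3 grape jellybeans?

11

The worst case stops just short of every target: 2 licorice, 3 pear, 3 apple, 2 grape — 2 + 3 + 3 + 2 = 10 jellybeans.
One more jellybean must push some flavor to its target, so 10 + 1 = 11.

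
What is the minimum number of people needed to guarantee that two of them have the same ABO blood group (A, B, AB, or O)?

There are 4 ABO blood groups acting as pigeonholes.
With 4 people we could place one in each, avoiding any repeat.
One more forces some class to hold 2, so 4 + 1 = 5.

5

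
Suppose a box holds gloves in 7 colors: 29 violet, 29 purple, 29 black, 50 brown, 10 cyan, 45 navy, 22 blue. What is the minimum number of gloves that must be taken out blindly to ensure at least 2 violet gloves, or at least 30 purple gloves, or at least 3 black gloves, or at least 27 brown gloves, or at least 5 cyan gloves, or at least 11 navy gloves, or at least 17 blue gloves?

89

The worst case stops just short of every target: 1 violet, 29 purple, 2 black, 26 brown, 4 cyan, 10 navy, 16 blue — 1 + 29 + 2 + 26 + 4 + 10 + 16 = 88 gloves.
One more glove must push some color to its target, so 88 + 1 = 89.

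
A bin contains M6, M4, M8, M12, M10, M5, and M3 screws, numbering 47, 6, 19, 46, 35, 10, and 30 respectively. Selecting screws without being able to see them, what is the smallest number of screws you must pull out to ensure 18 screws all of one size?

Treat the 7 sizes as pigeonholes.
In the worst case we take at most 17 of each size, but all 6 M4 and all 10 M5 (fewer than 17), giving 17 + 6 + 17 + 17 + 17 + 10 + 17 = 101.
One more screw then forces some size to 18, so 101 + 1 = 102.

102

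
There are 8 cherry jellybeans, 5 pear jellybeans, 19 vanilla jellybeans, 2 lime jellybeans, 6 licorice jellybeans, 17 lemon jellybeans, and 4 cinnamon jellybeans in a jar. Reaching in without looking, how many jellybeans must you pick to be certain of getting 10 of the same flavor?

44

Treat the 7 flavors as pigeonholes.
In the worst case we take at most 9 of each flavor, but all 8 cherry, all 5 pear, all 2 lime, all 6 licorice, and all 4 cinnamon (fewer than 9), giving 8 + 5 + 9 + 2 + 6 + 9 + 4 = 43.
One more jellybean then forces some flavor to 10, so 43 + 1 = 44.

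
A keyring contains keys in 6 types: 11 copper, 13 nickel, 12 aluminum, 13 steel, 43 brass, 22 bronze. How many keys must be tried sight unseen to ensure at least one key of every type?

104

The hardest type to obtain is copper: we could draw every other key first — 114 − 11 = 103 keys — without a single copper one.
The next draw must be copper, so 103 + 1 = 104.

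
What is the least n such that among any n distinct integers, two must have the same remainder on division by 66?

Use the pigeonhole principle on residue classes: two integers differ by a multiple of 66 exactly when they share a remainder mod 66.
There are 66 residue classes mod 66, so 66 integers can all lie in distinct classes.
One more integer must repeat a residue, giving a difference divisible by 66. So n = 66 + 1 = 67.

67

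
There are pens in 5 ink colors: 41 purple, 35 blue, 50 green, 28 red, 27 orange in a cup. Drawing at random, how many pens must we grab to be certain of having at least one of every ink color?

155

The hardest ink color to obtain is orange: we could draw every other pen first — 181 − 27 = 154 pens — without a single orange one.
The next draw must be orange, so 154 + 1 = 155.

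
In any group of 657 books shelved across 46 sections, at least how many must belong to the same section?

15

If each of the 46 sections held at most 14, the total would be at most 46 × 14 = 644 < 657, a contradiction.
So at least one holds ⌈657/46⌉ = 15.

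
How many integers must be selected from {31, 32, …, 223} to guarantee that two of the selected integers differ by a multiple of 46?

Use the pigeonhole principle on residue classes: group the integers by remainder mod 46; there are 46 residue classes, each nonempty in this range.
Choosing one from each class (46 integers) avoids any shared remainder.
One more choice must repeat a class, so two differ by a multiple of 46. Hence 46 + 1 = 47.

47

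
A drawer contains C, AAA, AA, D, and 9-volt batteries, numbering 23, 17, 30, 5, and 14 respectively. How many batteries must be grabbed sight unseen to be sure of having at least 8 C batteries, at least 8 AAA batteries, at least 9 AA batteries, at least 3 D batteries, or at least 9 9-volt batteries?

33

Each of the 5 types has its own threshold; avoid all of them simultaneously.
The worst case stops just short of every target: 7 C, 7 AAA, 8 AA, 2 D, 8 9-volt — 7 + 7 + 8 + 2 + 8 = 32 batteries.
One more battery must push some type to its target, so 32 + 1 = 33.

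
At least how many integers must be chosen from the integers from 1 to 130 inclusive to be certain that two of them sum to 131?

66

Partition {1, …, 130} into 65 pairs: {1,130}, {2,129}, …, {65,66}.
Choosing 65 integers — say the integers 1 through 65 — takes one from each pair and avoids the property.
Choosing 66 forces two into the same pair by pigeonhole, and those sum to 131. So 66.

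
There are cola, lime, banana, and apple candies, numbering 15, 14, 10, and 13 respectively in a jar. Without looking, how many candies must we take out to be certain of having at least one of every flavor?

The hardest flavor to obtain is banana: we could draw every other candy first — 52 − 10 = 42 candies — without a single banana one.
The next draw must be banana, so 42 + 1 = 43.

43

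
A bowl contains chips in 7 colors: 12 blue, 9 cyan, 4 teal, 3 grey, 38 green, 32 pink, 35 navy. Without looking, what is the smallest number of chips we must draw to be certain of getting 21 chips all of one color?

In the worst case we take at most 20 of each color, but all 12 blue, all 9 cyan, all 4 teal, and all 3 grey (fewer than 20), giving 12 + 9 + 4 + 3 + 20 + 20 + 20 = 88.
One more chip then forces some color to 21, so 88 + 1 = 89.

89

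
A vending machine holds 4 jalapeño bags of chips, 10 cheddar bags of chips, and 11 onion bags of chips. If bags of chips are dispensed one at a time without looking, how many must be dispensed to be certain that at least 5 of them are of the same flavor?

13

The worst case takes 4 bags of chips of each flavor without reaching 5 of any: 3 × 4 = 12.
The next bag of chips must bring some flavor to 5, so 12 + 1 = 13.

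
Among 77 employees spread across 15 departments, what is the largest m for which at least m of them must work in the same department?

If each of the 15 departments held at most 5, the total would be at most 15 × 5 = 75 < 77, a contradiction.
So at least one holds ⌈77/15⌉ = 6.

6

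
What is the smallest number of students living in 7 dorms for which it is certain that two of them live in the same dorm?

8

There are 7 dorms acting as pigeonholes.
With 7 students we could place one in each, avoiding any repeat.
One more forces some class to hold 2, so 7 + 1 = 8.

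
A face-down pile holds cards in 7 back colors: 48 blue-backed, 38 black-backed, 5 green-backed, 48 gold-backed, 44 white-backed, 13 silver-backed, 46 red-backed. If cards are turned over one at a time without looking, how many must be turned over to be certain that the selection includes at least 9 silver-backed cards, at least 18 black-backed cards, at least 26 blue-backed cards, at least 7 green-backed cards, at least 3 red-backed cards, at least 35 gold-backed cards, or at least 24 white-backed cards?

115

The worst case stops just short of every target: 25 blue-backed, 17 black-backed, all 5 green-backed, 34 gold-backed, 23 white-backed, 8 silver-backed, 2 red-backed — 25 + 17 + 5 + 34 + 23 + 8 + 2 = 114 cards.
One more card must push some back color to its target, so 114 + 1 = 115.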